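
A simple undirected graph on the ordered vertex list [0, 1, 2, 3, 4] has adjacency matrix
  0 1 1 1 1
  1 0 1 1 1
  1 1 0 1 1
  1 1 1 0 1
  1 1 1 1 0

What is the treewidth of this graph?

A width-4 tree decomposition is:
Bags: B1 = {0, 1, 2, 3, 4}
Tree: (single bag)
A single bag containing all 5 vertices is trivially a valid decomposition of width 4. On the other hand G contains the 5-clique {0, 1, 2, 3, 4}. A clique must lie in a single bag of any decomposition, so no decomposition can have width below 4. Hence tw(G) = 4 exactly.

4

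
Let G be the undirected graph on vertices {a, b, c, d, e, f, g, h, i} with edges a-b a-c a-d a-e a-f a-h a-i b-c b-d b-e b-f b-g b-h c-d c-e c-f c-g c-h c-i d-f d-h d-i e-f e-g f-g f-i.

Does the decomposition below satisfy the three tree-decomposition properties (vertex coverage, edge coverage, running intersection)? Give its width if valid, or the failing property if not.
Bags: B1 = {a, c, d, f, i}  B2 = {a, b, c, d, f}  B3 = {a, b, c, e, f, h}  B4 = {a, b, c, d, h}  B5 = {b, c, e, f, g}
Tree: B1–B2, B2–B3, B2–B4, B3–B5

No — bags containing vertex h are not connected in the tree.

A tree decomposition must satisfy three properties: every vertex lies in some bag; for every edge, both endpoints lie together in some bag; and for every vertex, the bags containing it form a connected subtree. Here bags containing vertex h are not connected in the tree, so the decomposition is invalid.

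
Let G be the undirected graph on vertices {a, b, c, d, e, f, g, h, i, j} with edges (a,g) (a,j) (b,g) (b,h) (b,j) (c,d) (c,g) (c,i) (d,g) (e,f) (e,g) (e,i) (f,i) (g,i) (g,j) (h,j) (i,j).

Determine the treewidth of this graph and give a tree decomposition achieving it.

The largest bag has 3 vertices, giving width 2; this decomposition certifies tw(G) ≤ 2. For the lower bound, the 3 vertices {c, d, g} are pairwise adjacent, and any tree decomposition puts a clique entirely inside one bag — forcing width ≥ 2. The upper and lower bounds meet at 2, so that is the treewidth.

Treewidth 2.
One such decomposition:
Bags: B1 = {b, g, j}  B2 = {b, h, j}  B3 = {g, i, j}  B4 = {e, g, i}  B5 = {c, g, i}  B6 = {e, f, i}  B7 = {a, g, j}  B8 = {c, d, g}
Tree: B1–B2, B1–B3, B3–B4, B4–B5, B4–B6, B1–B7, B5–B8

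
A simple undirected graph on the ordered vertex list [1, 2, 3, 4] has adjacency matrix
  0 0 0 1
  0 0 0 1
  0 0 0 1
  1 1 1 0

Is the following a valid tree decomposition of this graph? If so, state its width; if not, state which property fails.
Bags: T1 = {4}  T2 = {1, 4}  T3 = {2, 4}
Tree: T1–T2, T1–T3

A tree decomposition must satisfy three properties: every vertex lies in some bag; for every edge, both endpoints lie together in some bag; and for every vertex, the bags containing it form a connected subtree. Here vertex 3 appears in no bag, so the decomposition is invalid.

No — vertex 3 appears in no bag.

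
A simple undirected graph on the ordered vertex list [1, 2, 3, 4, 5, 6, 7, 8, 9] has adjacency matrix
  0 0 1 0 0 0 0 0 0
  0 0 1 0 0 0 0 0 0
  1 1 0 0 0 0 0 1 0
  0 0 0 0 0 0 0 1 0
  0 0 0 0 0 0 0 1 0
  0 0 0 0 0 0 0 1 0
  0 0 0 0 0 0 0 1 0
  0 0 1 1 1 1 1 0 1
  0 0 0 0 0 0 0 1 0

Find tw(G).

A width-1 tree decomposition is:
Bags: B1 = {8, 9}  B2 = {3, 8}  B3 = {2, 3}  B4 = {6, 8}  B5 = {5, 8}  B6 = {1, 3}  B7 = {4, 8}  B8 = {7, 8}
Tree: B1–B2, B2–B3, B1–B4, B4–B5, B2–B6, B1–B7, B7–B8
The largest bag has 2 vertices, giving width 1; this decomposition certifies tw(G) ≤ 1. G has an edge, so its treewidth is at least 1. Therefore the treewidth is 1.

1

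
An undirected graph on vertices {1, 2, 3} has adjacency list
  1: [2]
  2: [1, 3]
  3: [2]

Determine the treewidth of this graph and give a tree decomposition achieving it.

The largest bag has 2 vertices, giving width 1; this decomposition certifies tw(G) ≤ 1. Since G has at least one edge (e.g. 2–1), it is not an edgeless graph, so tw(G) ≥ 1. Hence tw(G) = 1 exactly.

Treewidth 1.
One such decomposition:
Bags: B1 = {1, 2}  B2 = {2, 3}
Tree: B1–B2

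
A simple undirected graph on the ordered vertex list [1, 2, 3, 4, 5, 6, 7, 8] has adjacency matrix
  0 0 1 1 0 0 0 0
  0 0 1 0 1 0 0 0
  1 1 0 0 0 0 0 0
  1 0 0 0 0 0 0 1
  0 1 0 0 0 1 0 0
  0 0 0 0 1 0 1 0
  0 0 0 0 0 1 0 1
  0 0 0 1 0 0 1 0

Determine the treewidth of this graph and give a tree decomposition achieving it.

The largest bag has 3 vertices, giving width 2; this decomposition certifies tw(G) ≤ 2. For the lower bound, G contains the cycle 1–4–8–7–6–5–2–3–1, so G is not a forest; only forests have treewidth ≤ 1, hence tw(G) ≥ 2. Hence tw(G) = 2 exactly.

Treewidth 2.
One optimal decomposition is:
Bags: B1 = {1, 4, 8}  B2 = {1, 7, 8}  B3 = {1, 6, 7}  B4 = {1, 5, 6}  B5 = {1, 2, 5}  B6 = {1, 2, 3}
Tree: B1–B2, B2–B3, B3–B4, B4–B5, B5–B6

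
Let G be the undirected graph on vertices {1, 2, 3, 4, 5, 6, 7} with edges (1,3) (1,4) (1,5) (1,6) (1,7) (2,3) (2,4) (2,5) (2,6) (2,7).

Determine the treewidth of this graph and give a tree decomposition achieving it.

Treewidth 2.
One such decomposition:
Bags: B1 = {1, 2, 5}  B2 = {1, 2, 3}  B3 = {1, 2, 7}  B4 = {1, 2, 4}  B5 = {1, 2, 6}
Tree: B1–B2, B2–B3, B3–B4, B4–B5

Each bag holds 3 vertices, so the decomposition has width 2, which upper-bounds the treewidth. The edges 2–5–1–3–2 form a cycle, so G is not a tree and its treewidth is at least 2. Therefore the treewidth is 2.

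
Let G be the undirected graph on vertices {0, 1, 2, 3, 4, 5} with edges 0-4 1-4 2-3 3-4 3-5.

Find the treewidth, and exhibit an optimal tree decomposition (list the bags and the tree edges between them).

Treewidth 1.
One optimal decomposition is:
Bags: B1 = {3, 5}  B2 = {3, 4}  B3 = {2, 3}  B4 = {1, 4}  B5 = {0, 4}
Tree: B1–B2, B2–B3, B2–B4, B2–B5

The largest bag has 2 vertices, giving width 1; this decomposition certifies tw(G) ≤ 1. Any graph with an edge has treewidth ≥ 1, and G has the edge 3–5. The upper and lower bounds meet at 1, so that is the treewidth.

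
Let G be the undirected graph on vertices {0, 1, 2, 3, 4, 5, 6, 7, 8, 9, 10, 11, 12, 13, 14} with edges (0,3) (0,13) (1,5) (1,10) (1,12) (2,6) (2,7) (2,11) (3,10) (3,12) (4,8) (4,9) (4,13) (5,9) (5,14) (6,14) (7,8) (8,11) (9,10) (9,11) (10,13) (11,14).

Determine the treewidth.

A width-3 tree decomposition is:
Bags: B1 = {0, 3, 12, 13}  B2 = {3, 10, 12, 13}  B3 = {1, 10, 12, 13}  B4 = {1, 4, 10, 13}  B5 = {1, 4, 9, 10}  B6 = {1, 4, 5, 9}  B7 = {4, 5, 8, 9}  B8 = {5, 8, 9, 11}  B9 = {5, 8, 11, 14}  B10 = {7, 8, 11, 14}  B11 = {2, 7, 11, 14}  B12 = {2, 6, 7, 14}
Tree: B1–B2, B2–B3, B3–B4, B4–B5, B5–B6, B6–B7, B7–B8, B8–B9, B9–B10, B10–B11, B11–B12
Every bag has size at most 4, so the width is 4 − 1 = 3 and tw(G) ≤ 3. For the lower bound: the 4 vertex sets {0,3,12}, {13}, {10}, {1,4,5,9} are disjoint, each induces a connected subgraph, and every pair is joined by at least one edge of G. Contracting each set to a single vertex therefore yields K_{4} as a minor, and since treewidth is minor-monotone, tw(G) ≥ tw(K_{4}) = 3. Hence tw(G) = 3 exactly.

3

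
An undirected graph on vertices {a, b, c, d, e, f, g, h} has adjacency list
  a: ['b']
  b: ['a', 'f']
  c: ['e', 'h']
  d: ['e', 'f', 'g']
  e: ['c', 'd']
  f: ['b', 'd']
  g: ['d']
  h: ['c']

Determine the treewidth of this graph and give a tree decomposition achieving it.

Treewidth 1.
One such decomposition:
Bags: B1 = {b, f}  B2 = {d, f}  B3 = {d, g}  B4 = {d, e}  B5 = {a, b}  B6 = {c, e}  B7 = {c, h}
Tree: B1–B2, B2–B3, B2–B4, B1–B5, B4–B6, B6–B7

Every bag has size at most 2, so the width is 2 − 1 = 1 and tw(G) ≤ 1. Any graph with an edge has treewidth ≥ 1, and G has the edge b–f. Therefore the treewidth is 1.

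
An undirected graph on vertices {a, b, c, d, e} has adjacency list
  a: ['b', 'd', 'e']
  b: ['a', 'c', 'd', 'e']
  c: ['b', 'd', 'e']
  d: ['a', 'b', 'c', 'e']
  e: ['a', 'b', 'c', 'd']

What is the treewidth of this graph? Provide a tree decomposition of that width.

Each bag holds 4 vertices, so the decomposition has width 3, which upper-bounds the treewidth. On the other hand G contains the 4-clique {b, c, d, e}. A clique must lie in a single bag of any decomposition, so no decomposition can have width below 3. Therefore the treewidth is 3.

Treewidth 3.
One optimal decomposition is:
Bags: B1 = {b, c, d, e}  B2 = {a, b, d, e}
Tree: B1–B2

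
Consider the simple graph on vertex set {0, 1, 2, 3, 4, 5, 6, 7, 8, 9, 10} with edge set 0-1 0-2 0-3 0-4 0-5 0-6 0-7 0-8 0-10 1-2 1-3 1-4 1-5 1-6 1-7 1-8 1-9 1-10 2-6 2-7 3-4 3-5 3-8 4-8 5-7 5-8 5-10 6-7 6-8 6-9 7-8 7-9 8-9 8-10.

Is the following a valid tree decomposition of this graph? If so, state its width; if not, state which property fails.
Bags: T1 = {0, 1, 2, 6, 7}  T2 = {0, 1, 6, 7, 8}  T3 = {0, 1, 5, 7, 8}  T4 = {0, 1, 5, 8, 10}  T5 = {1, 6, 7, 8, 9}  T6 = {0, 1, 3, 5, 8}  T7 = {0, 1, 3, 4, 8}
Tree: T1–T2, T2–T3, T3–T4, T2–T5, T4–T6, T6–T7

Vertex coverage: the bags together contain {0, 1, 2, 3, 4, 5, 6, 7, 8, 9, 10}, the full vertex set. Edge coverage: each edge of G has both endpoints in at least one bag. Running intersection: for every vertex, the bags containing it form a connected subtree. All three properties hold, so this is a valid tree decomposition of width max|bag| − 1 = 4, and hence tw(G) ≤ 4.

Yes; width 4.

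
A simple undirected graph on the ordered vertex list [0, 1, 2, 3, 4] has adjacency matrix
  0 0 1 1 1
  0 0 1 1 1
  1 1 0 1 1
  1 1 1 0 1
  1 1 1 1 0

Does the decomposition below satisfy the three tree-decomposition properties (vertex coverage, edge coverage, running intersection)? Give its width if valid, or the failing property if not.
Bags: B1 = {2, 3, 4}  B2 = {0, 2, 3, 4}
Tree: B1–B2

No — vertex 1 appears in no bag.

A tree decomposition must satisfy three properties: every vertex lies in some bag; for every edge, both endpoints lie together in some bag; and for every vertex, the bags containing it form a connected subtree. Here vertex 1 appears in no bag, so the decomposition is invalid.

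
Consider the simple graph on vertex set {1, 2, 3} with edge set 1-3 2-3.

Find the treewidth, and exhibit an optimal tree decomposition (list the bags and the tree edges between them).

Treewidth 1.
One optimal decomposition is:
Bags: B1 = {1, 3}  B2 = {2, 3}
Tree: B1–B2

Each bag holds 2 vertices, so the decomposition has width 1, which upper-bounds the treewidth. Since G has at least one edge (e.g. 1–3), it is not an edgeless graph, so tw(G) ≥ 1. The upper and lower bounds meet at 1, so that is the treewidth.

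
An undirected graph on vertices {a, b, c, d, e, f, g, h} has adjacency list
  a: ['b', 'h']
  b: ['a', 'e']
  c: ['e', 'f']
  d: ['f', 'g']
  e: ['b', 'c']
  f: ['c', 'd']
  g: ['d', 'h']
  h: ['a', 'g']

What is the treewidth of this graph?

2

A width-2 tree decomposition is:
Bags: B1 = {c, d, f}  B2 = {c, d, g}  B3 = {c, g, h}  B4 = {a, c, h}  B5 = {a, b, c}  B6 = {b, c, e}
Tree: B1–B2, B2–B3, B3–B4, B4–B5, B5–B6
Every bag has size at most 3, so the width is 3 − 1 = 2 and tw(G) ≤ 2. The edges c–f–d–g–h–a–b–e–c form a cycle, so G is not a tree and its treewidth is at least 2. Combining the bounds, tw(G) = 2.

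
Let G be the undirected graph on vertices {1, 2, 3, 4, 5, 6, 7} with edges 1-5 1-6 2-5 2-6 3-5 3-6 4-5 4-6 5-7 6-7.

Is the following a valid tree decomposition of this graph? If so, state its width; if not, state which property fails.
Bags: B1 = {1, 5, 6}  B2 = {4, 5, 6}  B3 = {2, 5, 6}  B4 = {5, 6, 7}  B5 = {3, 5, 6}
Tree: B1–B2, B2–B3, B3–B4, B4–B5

Vertex coverage: the bags together contain {1, 2, 3, 4, 5, 6, 7}, the full vertex set. Edge coverage: each edge of G has both endpoints in at least one bag. Running intersection: for every vertex, the bags containing it form a connected subtree. All three properties hold, so this is a valid tree decomposition of width max|bag| − 1 = 2, and hence tw(G) ≤ 2.

Yes; width 2.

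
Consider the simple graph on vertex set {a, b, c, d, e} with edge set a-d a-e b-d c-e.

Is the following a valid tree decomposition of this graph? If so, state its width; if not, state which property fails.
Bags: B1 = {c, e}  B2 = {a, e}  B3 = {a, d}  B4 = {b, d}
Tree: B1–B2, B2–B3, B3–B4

Checking the three conditions: (i) the bags cover all of {a, b, c, d, e}; (ii) for each edge, some bag contains both endpoints; (iii) the bags containing any fixed vertex form a subtree. All hold, so the decomposition is valid with width 2 − 1 = 1.

Yes; width 1.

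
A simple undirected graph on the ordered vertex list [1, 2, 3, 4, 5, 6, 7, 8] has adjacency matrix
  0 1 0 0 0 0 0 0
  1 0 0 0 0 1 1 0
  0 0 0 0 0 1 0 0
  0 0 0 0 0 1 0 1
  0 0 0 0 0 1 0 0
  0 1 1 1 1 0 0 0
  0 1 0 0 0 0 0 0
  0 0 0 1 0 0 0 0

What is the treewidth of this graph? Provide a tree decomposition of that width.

Treewidth 1.
Bags: B1 = {3, 6}  B2 = {2, 6}  B3 = {4, 6}  B4 = {4, 8}  B5 = {1, 2}  B6 = {2, 7}  B7 = {5, 6}
Tree: B1–B2, B1–B3, B3–B4, B2–B5, B2–B6, B2–B7

Each bag holds 2 vertices, so the decomposition has width 1, which upper-bounds the treewidth. Since G has at least one edge (e.g. 6–3), it is not an edgeless graph, so tw(G) ≥ 1. Combining the bounds, tw(G) = 1.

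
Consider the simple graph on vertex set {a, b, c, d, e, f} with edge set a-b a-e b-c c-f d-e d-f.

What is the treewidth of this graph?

2

A width-2 tree decomposition is:
Bags: B1 = {a, b, c}  B2 = {a, c, e}  B3 = {c, d, e}  B4 = {c, d, f}
Tree: B1–B2, B2–B3, B3–B4
Each bag holds 3 vertices, so the decomposition has width 2, which upper-bounds the treewidth. The edges c–b–a–e–d–f–c form a cycle, so G is not a tree and its treewidth is at least 2. The upper and lower bounds meet at 2, so that is the treewidth.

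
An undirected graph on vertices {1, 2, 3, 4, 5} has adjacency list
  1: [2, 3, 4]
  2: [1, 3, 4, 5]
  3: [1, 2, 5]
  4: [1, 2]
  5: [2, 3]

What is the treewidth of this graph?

2

A width-2 tree decomposition is:
Bags: B1 = {1, 2, 3}  B2 = {2, 3, 5}  B3 = {1, 2, 4}
Tree: B1–B2, B1–B3
Each bag holds 3 vertices, so the decomposition has width 2, which upper-bounds the treewidth. For the lower bound, the 3 vertices {1, 2, 3} are pairwise adjacent, and any tree decomposition puts a clique entirely inside one bag — forcing width ≥ 2. Combining the bounds, tw(G) = 2.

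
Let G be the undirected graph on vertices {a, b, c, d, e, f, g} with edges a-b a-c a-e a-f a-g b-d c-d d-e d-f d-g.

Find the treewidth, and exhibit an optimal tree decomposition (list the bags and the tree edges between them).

Treewidth 2.
One such decomposition:
Bags: B1 = {a, d, g}  B2 = {a, d, e}  B3 = {a, c, d}  B4 = {a, d, f}  B5 = {a, b, d}
Tree: B1–B2, B2–B3, B3–B4, B4–B5

The largest bag has 3 vertices, giving width 2; this decomposition certifies tw(G) ≤ 2. For the lower bound, G contains the cycle d–g–a–e–d, so G is not a forest; only forests have treewidth ≤ 1, hence tw(G) ≥ 2. The upper and lower bounds meet at 2, so that is the treewidth.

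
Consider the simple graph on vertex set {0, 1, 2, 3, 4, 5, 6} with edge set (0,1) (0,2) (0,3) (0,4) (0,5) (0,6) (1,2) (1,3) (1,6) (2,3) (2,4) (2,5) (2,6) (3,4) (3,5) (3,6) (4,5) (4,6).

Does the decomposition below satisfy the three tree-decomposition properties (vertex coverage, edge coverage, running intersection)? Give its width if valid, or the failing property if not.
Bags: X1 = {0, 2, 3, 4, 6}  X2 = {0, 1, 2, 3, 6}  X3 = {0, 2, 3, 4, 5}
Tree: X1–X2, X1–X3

Yes; width 4.

Vertex coverage: the bags together contain {0, 1, 2, 3, 4, 5, 6}, the full vertex set. Edge coverage: each edge of G has both endpoints in at least one bag. Running intersection: for every vertex, the bags containing it form a connected subtree. All three properties hold, so this is a valid tree decomposition of width max|bag| − 1 = 4, and hence tw(G) ≤ 4.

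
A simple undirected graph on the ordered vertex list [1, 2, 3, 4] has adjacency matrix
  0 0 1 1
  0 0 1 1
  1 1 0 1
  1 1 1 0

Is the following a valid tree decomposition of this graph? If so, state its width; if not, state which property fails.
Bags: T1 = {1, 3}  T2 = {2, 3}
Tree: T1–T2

A tree decomposition must satisfy three properties: every vertex lies in some bag; for every edge, both endpoints lie together in some bag; and for every vertex, the bags containing it form a connected subtree. Here vertex 4 appears in no bag, so the decomposition is invalid.

No — vertex 4 appears in no bag.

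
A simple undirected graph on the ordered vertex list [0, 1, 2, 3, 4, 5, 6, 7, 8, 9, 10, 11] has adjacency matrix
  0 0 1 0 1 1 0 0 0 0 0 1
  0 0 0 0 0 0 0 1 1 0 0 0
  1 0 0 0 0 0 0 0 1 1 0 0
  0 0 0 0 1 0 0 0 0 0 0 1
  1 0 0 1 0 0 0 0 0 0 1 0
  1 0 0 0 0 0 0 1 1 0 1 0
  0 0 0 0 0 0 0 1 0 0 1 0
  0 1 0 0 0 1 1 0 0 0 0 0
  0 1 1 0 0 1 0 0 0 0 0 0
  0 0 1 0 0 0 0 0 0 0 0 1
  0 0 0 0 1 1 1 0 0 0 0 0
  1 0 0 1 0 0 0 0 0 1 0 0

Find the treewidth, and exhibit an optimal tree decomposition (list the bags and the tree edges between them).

Every bag has size at most 4, so the width is 4 − 1 = 3 and tw(G) ≤ 3. For the lower bound: the 4 vertex sets {1,6,7}, {8}, {5}, {0,2,4,10} are disjoint, each induces a connected subgraph, and every pair is joined by at least one edge of G. Contracting each set to a single vertex therefore yields K_{4} as a minor, and since treewidth is minor-monotone, tw(G) ≥ tw(K_{4}) = 3. Therefore the treewidth is 3.

Treewidth 3.
Bags: B1 = {1, 6, 7, 8}  B2 = {5, 6, 7, 8}  B3 = {5, 6, 8, 10}  B4 = {2, 5, 8, 10}  B5 = {0, 2, 5, 10}  B6 = {0, 2, 4, 10}  B7 = {0, 2, 4, 9}  B8 = {0, 4, 9, 11}  B9 = {3, 4, 9, 11}
Tree: B1–B2, B2–B3, B3–B4, B4–B5, B5–B6, B6–B7, B7–B8, B8–B9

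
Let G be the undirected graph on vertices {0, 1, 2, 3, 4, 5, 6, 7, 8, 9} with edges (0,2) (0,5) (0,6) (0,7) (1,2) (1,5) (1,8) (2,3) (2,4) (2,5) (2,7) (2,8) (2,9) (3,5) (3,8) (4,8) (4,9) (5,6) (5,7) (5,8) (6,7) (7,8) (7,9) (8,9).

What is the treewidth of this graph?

3

A width-3 tree decomposition is:
Bags: B1 = {0, 2, 5, 7}  B2 = {2, 5, 7, 8}  B3 = {2, 7, 8, 9}  B4 = {0, 5, 6, 7}  B5 = {1, 2, 5, 8}  B6 = {2, 4, 8, 9}  B7 = {2, 3, 5, 8}
Tree: B1–B2, B2–B3, B1–B4, B2–B5, B3–B6, B2–B7
The largest bag has 4 vertices, giving width 3; this decomposition certifies tw(G) ≤ 3. For the lower bound, the 4 vertices {0, 2, 5, 7} are pairwise adjacent, and any tree decomposition puts a clique entirely inside one bag — forcing width ≥ 3. Combining the bounds, tw(G) = 3.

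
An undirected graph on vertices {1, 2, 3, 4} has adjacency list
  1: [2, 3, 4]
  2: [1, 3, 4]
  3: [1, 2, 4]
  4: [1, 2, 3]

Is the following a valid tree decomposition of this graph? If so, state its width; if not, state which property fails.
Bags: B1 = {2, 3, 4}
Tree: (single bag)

A tree decomposition must satisfy three properties: every vertex lies in some bag; for every edge, both endpoints lie together in some bag; and for every vertex, the bags containing it form a connected subtree. Here vertex 1 appears in no bag, so the decomposition is invalid.

No — vertex 1 appears in no bag.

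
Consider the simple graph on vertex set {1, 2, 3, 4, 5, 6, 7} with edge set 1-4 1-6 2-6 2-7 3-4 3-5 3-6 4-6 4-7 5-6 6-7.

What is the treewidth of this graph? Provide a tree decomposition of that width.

Every bag has size at most 3, so the width is 3 − 1 = 2 and tw(G) ≤ 2. Conversely, {2, 6, 7} is a clique of size 3, and the vertices of any clique must share a bag in every tree decomposition; so some bag has ≥ 3 vertices and tw(G) ≥ 2. Hence tw(G) = 2 exactly.

Treewidth 2.
One such decomposition:
Bags: B1 = {3, 4, 6}  B2 = {3, 5, 6}  B3 = {4, 6, 7}  B4 = {2, 6, 7}  B5 = {1, 4, 6}
Tree: B1–B2, B1–B3, B3–B4, B1–B5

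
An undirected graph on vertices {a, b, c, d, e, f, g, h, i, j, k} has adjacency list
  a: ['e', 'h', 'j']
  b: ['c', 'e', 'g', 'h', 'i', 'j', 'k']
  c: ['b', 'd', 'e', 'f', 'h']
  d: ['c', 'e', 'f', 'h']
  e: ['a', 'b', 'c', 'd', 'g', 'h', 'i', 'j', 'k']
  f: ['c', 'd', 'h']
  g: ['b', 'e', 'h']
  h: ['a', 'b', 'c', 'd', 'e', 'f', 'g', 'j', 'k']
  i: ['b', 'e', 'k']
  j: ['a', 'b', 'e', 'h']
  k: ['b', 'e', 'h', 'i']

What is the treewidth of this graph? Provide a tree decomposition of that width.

Every bag has size at most 4, so the width is 4 − 1 = 3 and tw(G) ≤ 3. On the other hand G contains the 4-clique {c, d, e, h}. A clique must lie in a single bag of any decomposition, so no decomposition can have width below 3. The upper and lower bounds meet at 3, so that is the treewidth.

Treewidth 3.
Bags: B1 = {b, e, h, j}  B2 = {b, e, h, k}  B3 = {b, c, e, h}  B4 = {a, e, h, j}  B5 = {c, d, e, h}  B6 = {b, e, g, h}  B7 = {c, d, f, h}  B8 = {b, e, i, k}
Tree: B1–B2, B2–B3, B1–B4, B3–B5, B3–B6, B5–B7, B2–B8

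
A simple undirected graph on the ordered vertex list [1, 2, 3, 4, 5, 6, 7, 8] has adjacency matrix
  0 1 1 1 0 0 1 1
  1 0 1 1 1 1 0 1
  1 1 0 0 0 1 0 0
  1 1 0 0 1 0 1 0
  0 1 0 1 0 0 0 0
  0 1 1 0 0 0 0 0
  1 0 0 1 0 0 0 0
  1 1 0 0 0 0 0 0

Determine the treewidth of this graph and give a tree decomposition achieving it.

Treewidth 2.
Bags: B1 = {1, 2, 8}  B2 = {1, 2, 4}  B3 = {2, 4, 5}  B4 = {1, 2, 3}  B5 = {2, 3, 6}  B6 = {1, 4, 7}
Tree: B1–B2, B2–B3, B1–B4, B4–B5, B2–B6

Each bag holds 3 vertices, so the decomposition has width 2, which upper-bounds the treewidth. On the other hand G contains the 3-clique {1, 2, 8}. A clique must lie in a single bag of any decomposition, so no decomposition can have width below 2. Combining the bounds, tw(G) = 2.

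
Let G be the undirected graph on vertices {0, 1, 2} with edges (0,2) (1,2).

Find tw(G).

A width-1 tree decomposition is:
Bags: B1 = {1, 2}  B2 = {0, 2}
Tree: B1–B2
Each bag holds 2 vertices, so the decomposition has width 1, which upper-bounds the treewidth. G has an edge, so its treewidth is at least 1. The upper and lower bounds meet at 1, so that is the treewidth.

1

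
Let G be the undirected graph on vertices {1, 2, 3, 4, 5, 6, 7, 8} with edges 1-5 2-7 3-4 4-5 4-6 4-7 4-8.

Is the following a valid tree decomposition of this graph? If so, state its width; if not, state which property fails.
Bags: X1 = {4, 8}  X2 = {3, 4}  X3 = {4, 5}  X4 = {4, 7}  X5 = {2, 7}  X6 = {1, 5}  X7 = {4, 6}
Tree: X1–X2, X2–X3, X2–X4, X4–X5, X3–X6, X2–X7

Every vertex of G appears in some bag (union = {1, 2, 3, 4, 5, 6, 7, 8}); every edge is covered by a bag; and for each vertex v the set of bags containing v is connected in the bag tree. The decomposition is therefore valid. The largest bag has 2 vertices, so the width is 1.

Yes; width 1.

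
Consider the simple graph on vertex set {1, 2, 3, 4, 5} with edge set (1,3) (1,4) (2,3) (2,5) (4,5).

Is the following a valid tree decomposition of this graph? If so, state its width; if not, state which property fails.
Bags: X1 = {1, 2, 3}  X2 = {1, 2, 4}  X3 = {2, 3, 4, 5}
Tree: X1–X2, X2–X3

A tree decomposition must satisfy three properties: every vertex lies in some bag; for every edge, both endpoints lie together in some bag; and for every vertex, the bags containing it form a connected subtree. Here bags containing vertex 3 are not connected in the tree, so the decomposition is invalid.

No — bags containing vertex 3 are not connected in the tree.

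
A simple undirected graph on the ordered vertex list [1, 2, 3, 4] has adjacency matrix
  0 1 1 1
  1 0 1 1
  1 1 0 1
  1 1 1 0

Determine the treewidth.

3

A width-3 tree decomposition is:
Bags: B1 = {1, 2, 3, 4}
Tree: (single bag)
With just one bag of size 4, the width is 4 − 1 = 3, so tw(G) ≤ 3. On the other hand G contains the 4-clique {1, 2, 3, 4}. A clique must lie in a single bag of any decomposition, so no decomposition can have width below 3. Combining the bounds, tw(G) = 3.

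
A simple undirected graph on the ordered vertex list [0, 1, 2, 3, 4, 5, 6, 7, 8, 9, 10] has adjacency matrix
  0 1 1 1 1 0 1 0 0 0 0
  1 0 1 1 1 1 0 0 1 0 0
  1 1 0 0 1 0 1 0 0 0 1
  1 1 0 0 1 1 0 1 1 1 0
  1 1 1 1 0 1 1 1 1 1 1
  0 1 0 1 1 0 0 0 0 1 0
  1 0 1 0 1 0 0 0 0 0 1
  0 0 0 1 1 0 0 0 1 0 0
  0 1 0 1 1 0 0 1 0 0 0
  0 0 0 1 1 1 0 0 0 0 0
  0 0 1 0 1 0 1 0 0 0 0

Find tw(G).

3

A width-3 tree decomposition is:
Bags: B1 = {0, 1, 2, 4}  B2 = {0, 2, 4, 6}  B3 = {2, 4, 6, 10}  B4 = {0, 1, 3, 4}  B5 = {1, 3, 4, 8}  B6 = {1, 3, 4, 5}  B7 = {3, 4, 5, 9}  B8 = {3, 4, 7, 8}
Tree: B1–B2, B2–B3, B1–B4, B4–B5, B5–B6, B6–B7, B5–B8
Every bag has size at most 4, so the width is 4 − 1 = 3 and tw(G) ≤ 3. For the lower bound, the 4 vertices {2, 4, 6, 10} are pairwise adjacent, and any tree decomposition puts a clique entirely inside one bag — forcing width ≥ 3. Hence tw(G) = 3 exactly.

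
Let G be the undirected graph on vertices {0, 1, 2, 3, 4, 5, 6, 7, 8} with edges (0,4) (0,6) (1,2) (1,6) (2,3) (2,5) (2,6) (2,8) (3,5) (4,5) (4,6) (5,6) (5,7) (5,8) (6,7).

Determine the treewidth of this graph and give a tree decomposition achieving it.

Treewidth 2.
One optimal decomposition is:
Bags: B1 = {2, 5, 6}  B2 = {2, 3, 5}  B3 = {2, 5, 8}  B4 = {1, 2, 6}  B5 = {4, 5, 6}  B6 = {5, 6, 7}  B7 = {0, 4, 6}
Tree: B1–B2, B2–B3, B1–B4, B1–B5, B5–B6, B5–B7

Every bag has size at most 3, so the width is 3 − 1 = 2 and tw(G) ≤ 2. For the lower bound, the 3 vertices {0, 4, 6} are pairwise adjacent, and any tree decomposition puts a clique entirely inside one bag — forcing width ≥ 2. The upper and lower bounds meet at 2, so that is the treewidth.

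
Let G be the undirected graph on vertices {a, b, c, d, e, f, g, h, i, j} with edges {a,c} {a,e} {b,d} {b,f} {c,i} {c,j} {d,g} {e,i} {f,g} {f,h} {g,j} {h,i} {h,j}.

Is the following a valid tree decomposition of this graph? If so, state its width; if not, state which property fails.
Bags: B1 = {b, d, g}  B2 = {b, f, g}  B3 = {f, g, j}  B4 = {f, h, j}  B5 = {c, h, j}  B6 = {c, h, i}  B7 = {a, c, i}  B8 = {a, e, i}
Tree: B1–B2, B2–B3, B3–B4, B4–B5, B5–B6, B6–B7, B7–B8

Yes; width 2.

Vertex coverage: the bags together contain {a, b, c, d, e, f, g, h, i, j}, the full vertex set. Edge coverage: each edge of G has both endpoints in at least one bag. Running intersection: for every vertex, the bags containing it form a connected subtree. All three properties hold, so this is a valid tree decomposition of width max|bag| − 1 = 2, and hence tw(G) ≤ 2.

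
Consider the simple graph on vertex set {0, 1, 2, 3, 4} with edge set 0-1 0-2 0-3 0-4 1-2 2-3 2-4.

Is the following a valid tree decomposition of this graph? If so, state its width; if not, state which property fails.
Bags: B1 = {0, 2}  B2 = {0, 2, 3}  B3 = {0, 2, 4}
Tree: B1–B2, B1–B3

No — vertex 1 appears in no bag.

A tree decomposition must satisfy three properties: every vertex lies in some bag; for every edge, both endpoints lie together in some bag; and for every vertex, the bags containing it form a connected subtree. Here vertex 1 appears in no bag, so the decomposition is invalid.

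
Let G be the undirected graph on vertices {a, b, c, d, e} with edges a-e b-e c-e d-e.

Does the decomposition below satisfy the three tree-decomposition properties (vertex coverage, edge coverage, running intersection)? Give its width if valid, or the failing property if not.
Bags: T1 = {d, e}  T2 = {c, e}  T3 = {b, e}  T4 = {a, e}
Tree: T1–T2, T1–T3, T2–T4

Yes; width 1.

Every vertex of G appears in some bag (union = {a, b, c, d, e}); every edge is covered by a bag; and for each vertex v the set of bags containing v is connected in the bag tree. The decomposition is therefore valid. The largest bag has 2 vertices, so the width is 1.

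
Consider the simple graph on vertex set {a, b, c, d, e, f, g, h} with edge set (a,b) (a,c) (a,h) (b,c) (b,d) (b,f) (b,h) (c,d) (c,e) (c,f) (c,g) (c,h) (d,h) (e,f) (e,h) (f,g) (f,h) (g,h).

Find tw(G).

3

A width-3 tree decomposition is:
Bags: B1 = {b, c, d, h}  B2 = {b, c, f, h}  B3 = {c, e, f, h}  B4 = {c, f, g, h}  B5 = {a, b, c, h}
Tree: B1–B2, B2–B3, B2–B4, B2–B5
Every bag has size at most 4, so the width is 4 − 1 = 3 and tw(G) ≤ 3. Conversely, {b, c, d, h} is a clique of size 4, and the vertices of any clique must share a bag in every tree decomposition; so some bag has ≥ 4 vertices and tw(G) ≥ 3. The upper and lower bounds meet at 3, so that is the treewidth.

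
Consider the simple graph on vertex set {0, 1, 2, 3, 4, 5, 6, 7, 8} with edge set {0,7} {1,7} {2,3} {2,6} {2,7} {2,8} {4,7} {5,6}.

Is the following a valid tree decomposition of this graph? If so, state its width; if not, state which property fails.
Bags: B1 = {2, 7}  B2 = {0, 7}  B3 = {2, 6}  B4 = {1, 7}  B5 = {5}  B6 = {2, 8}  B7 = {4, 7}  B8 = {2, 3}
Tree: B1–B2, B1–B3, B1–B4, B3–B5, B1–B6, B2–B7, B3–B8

No — edge (6,5) lies in no bag.

A tree decomposition must satisfy three properties: every vertex lies in some bag; for every edge, both endpoints lie together in some bag; and for every vertex, the bags containing it form a connected subtree. Here edge (6,5) lies in no bag, so the decomposition is invalid.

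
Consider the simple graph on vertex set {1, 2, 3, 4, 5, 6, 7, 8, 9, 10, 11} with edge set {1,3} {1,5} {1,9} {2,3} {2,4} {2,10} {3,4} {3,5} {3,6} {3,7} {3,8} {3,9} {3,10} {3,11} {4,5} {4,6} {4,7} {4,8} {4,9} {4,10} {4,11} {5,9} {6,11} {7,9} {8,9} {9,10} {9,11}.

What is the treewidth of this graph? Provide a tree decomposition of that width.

Treewidth 3.
One such decomposition:
Bags: B1 = {3, 4, 9, 10}  B2 = {3, 4, 8, 9}  B3 = {3, 4, 7, 9}  B4 = {3, 4, 9, 11}  B5 = {2, 3, 4, 10}  B6 = {3, 4, 6, 11}  B7 = {3, 4, 5, 9}  B8 = {1, 3, 5, 9}
Tree: B1–B2, B1–B3, B1–B4, B1–B5, B4–B6, B4–B7, B7–B8

Every bag has size at most 4, so the width is 4 − 1 = 3 and tw(G) ≤ 3. On the other hand G contains the 4-clique {1, 3, 5, 9}. A clique must lie in a single bag of any decomposition, so no decomposition can have width below 3. Hence tw(G) = 3 exactly.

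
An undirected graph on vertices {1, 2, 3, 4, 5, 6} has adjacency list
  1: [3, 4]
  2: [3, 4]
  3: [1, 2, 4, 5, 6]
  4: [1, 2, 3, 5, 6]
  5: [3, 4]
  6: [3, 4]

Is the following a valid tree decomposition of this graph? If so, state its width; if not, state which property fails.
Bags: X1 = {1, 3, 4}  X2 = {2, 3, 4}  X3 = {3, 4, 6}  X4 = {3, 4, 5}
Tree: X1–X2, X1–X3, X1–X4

Checking the three conditions: (i) the bags cover all of {1, 2, 3, 4, 5, 6}; (ii) for each edge, some bag contains both endpoints; (iii) the bags containing any fixed vertex form a subtree. All hold, so the decomposition is valid with width 3 − 1 = 2.

Yes; width 2.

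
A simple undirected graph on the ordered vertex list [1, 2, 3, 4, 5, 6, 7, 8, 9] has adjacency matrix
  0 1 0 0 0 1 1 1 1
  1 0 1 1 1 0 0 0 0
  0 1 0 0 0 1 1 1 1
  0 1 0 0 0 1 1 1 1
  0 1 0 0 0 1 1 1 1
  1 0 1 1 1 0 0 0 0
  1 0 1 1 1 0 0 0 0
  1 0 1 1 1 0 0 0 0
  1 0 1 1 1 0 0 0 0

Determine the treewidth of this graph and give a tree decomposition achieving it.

The largest bag has 5 vertices, giving width 4; this decomposition certifies tw(G) ≤ 4. For the lower bound: the 5 vertex sets {4,8}, {1,9}, {5,6}, {3}, {7} are disjoint, each induces a connected subgraph, and every pair is joined by at least one edge of G. Contracting each set to a single vertex therefore yields K_{5} as a minor, and since treewidth is minor-monotone, tw(G) ≥ tw(K_{5}) = 4. The upper and lower bounds meet at 4, so that is the treewidth.

Treewidth 4.
Bags: B1 = {1, 3, 4, 5, 8}  B2 = {1, 3, 4, 5, 9}  B3 = {1, 3, 4, 5, 6}  B4 = {1, 3, 4, 5, 7}  B5 = {1, 2, 3, 4, 5}
Tree: B1–B2, B2–B3, B3–B4, B4–B5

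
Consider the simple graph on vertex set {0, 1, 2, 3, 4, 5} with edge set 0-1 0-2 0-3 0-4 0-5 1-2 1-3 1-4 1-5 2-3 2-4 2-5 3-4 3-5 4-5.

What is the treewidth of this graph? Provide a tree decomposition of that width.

With just one bag of size 6, the width is 6 − 1 = 5, so tw(G) ≤ 5. On the other hand G contains the 6-clique {0, 1, 2, 3, 4, 5}. A clique must lie in a single bag of any decomposition, so no decomposition can have width below 5. Hence tw(G) = 5 exactly.

Treewidth 5.
One optimal decomposition is:
Bags: B1 = {0, 1, 2, 3, 4, 5}
Tree: (single bag)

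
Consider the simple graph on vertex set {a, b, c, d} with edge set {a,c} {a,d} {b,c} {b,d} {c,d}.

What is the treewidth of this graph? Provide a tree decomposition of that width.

Each bag holds 3 vertices, so the decomposition has width 2, which upper-bounds the treewidth. On the other hand G contains the 3-clique {a, c, d}. A clique must lie in a single bag of any decomposition, so no decomposition can have width below 2. The upper and lower bounds meet at 2, so that is the treewidth.

Treewidth 2.
One optimal decomposition is:
Bags: B1 = {b, c, d}  B2 = {a, c, d}
Tree: B1–B2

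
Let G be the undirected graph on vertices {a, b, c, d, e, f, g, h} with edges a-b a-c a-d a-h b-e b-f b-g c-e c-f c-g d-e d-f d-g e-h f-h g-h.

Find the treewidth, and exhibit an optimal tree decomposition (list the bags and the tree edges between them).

Treewidth 4.
One such decomposition:
Bags: B1 = {b, c, d, e, h}  B2 = {b, c, d, g, h}  B3 = {a, b, c, d, h}  B4 = {b, c, d, f, h}
Tree: B1–B2, B2–B3, B3–B4

The largest bag has 5 vertices, giving width 4; this decomposition certifies tw(G) ≤ 4. For the lower bound: the 5 vertex sets {b,e}, {g,h}, {a,c}, {d}, {f} are disjoint, each induces a connected subgraph, and every pair is joined by at least one edge of G. Contracting each set to a single vertex therefore yields K_{5} as a minor, and since treewidth is minor-monotone, tw(G) ≥ tw(K_{5}) = 4. The upper and lower bounds meet at 4, so that is the treewidth.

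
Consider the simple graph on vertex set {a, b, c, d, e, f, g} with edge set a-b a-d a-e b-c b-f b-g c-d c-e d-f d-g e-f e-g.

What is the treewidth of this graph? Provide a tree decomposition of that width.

Treewidth 3.
One optimal decomposition is:
Bags: B1 = {b, d, e, f}  B2 = {b, c, d, e}  B3 = {a, b, d, e}  B4 = {b, d, e, g}
Tree: B1–B2, B2–B3, B3–B4

Every bag has size at most 4, so the width is 4 − 1 = 3 and tw(G) ≤ 3. For the lower bound: the 4 vertex sets {d,f}, {c,e}, {b}, {a} are disjoint, each induces a connected subgraph, and every pair is joined by at least one edge of G. Contracting each set to a single vertex therefore yields K_{4} as a minor, and since treewidth is minor-monotone, tw(G) ≥ tw(K_{4}) = 3. Combining the bounds, tw(G) = 3.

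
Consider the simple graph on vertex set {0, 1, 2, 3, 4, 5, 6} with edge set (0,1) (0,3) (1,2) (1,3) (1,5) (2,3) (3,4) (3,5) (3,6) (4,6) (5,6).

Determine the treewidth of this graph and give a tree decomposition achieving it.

The largest bag has 3 vertices, giving width 2; this decomposition certifies tw(G) ≤ 2. Conversely, {0, 1, 3} is a clique of size 3, and the vertices of any clique must share a bag in every tree decomposition; so some bag has ≥ 3 vertices and tw(G) ≥ 2. Therefore the treewidth is 2.

Treewidth 2.
One optimal decomposition is:
Bags: B1 = {0, 1, 3}  B2 = {1, 3, 5}  B3 = {3, 5, 6}  B4 = {3, 4, 6}  B5 = {1, 2, 3}
Tree: B1–B2, B2–B3, B3–B4, B2–B5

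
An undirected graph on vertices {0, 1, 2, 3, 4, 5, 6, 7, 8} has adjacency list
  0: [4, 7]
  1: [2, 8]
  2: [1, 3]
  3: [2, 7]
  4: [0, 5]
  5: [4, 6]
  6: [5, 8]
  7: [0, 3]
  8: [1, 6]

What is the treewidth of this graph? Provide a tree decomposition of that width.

Every bag has size at most 3, so the width is 3 − 1 = 2 and tw(G) ≤ 2. The edges 7–0–4–5–6–8–1–2–3–7 form a cycle, so G is not a tree and its treewidth is at least 2. Combining the bounds, tw(G) = 2.

Treewidth 2.
Bags: B1 = {0, 4, 7}  B2 = {4, 5, 7}  B3 = {5, 6, 7}  B4 = {6, 7, 8}  B5 = {1, 7, 8}  B6 = {1, 2, 7}  B7 = {2, 3, 7}
Tree: B1–B2, B2–B3, B3–B4, B4–B5, B5–B6, B6–B7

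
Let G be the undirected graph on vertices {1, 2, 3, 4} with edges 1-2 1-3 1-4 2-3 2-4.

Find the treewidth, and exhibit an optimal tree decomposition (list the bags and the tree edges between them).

Treewidth 2.
Bags: B1 = {1, 2, 4}  B2 = {1, 2, 3}
Tree: B1–B2

Every bag has size at most 3, so the width is 3 − 1 = 2 and tw(G) ≤ 2. Conversely, {1, 2, 3} is a clique of size 3, and the vertices of any clique must share a bag in every tree decomposition; so some bag has ≥ 3 vertices and tw(G) ≥ 2. Combining the bounds, tw(G) = 2.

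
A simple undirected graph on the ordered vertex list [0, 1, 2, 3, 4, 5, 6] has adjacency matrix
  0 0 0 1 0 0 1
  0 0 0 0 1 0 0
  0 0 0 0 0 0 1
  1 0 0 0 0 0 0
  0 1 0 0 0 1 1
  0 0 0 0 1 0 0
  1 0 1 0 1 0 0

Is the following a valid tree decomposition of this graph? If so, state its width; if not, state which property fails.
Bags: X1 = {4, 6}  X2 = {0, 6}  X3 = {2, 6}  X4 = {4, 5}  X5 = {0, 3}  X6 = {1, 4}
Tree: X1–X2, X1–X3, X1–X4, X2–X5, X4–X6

Every vertex of G appears in some bag (union = {0, 1, 2, 3, 4, 5, 6}); every edge is covered by a bag; and for each vertex v the set of bags containing v is connected in the bag tree. The decomposition is therefore valid. The largest bag has 2 vertices, so the width is 1.

Yes; width 1.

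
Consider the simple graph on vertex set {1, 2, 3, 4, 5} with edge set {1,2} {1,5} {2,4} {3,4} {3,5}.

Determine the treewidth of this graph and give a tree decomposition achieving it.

The largest bag has 3 vertices, giving width 2; this decomposition certifies tw(G) ≤ 2. Since 2–4–3–5–1–2 is a cycle in G, G is not acyclic. Forests are exactly the graphs of treewidth ≤ 1, so tw(G) ≥ 2. Hence tw(G) = 2 exactly.

Treewidth 2.
Bags: B1 = {2, 3, 4}  B2 = {2, 3, 5}  B3 = {1, 2, 5}
Tree: B1–B2, B2–B3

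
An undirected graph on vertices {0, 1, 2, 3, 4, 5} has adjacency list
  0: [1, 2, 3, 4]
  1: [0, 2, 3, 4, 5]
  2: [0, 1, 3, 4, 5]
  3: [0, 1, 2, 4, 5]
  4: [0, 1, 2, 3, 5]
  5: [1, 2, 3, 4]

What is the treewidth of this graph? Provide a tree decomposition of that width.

Treewidth 4.
One such decomposition:
Bags: B1 = {1, 2, 3, 4, 5}  B2 = {0, 1, 2, 3, 4}
Tree: B1–B2

Each bag holds 5 vertices, so the decomposition has width 4, which upper-bounds the treewidth. For the lower bound, the 5 vertices {0, 1, 2, 3, 4} are pairwise adjacent, and any tree decomposition puts a clique entirely inside one bag — forcing width ≥ 4. The upper and lower bounds meet at 4, so that is the treewidth.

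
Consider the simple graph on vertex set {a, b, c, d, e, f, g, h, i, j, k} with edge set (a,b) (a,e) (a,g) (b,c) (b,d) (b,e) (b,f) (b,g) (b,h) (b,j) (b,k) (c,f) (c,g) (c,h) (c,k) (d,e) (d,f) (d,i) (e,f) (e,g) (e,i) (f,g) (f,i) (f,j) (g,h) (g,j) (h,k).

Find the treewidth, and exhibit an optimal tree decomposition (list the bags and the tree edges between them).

Treewidth 3.
Bags: B1 = {b, c, f, g}  B2 = {b, e, f, g}  B3 = {b, d, e, f}  B4 = {b, f, g, j}  B5 = {b, c, g, h}  B6 = {b, c, h, k}  B7 = {a, b, e, g}  B8 = {d, e, f, i}
Tree: B1–B2, B2–B3, B1–B4, B1–B5, B5–B6, B2–B7, B3–B8

Every bag has size at most 4, so the width is 4 − 1 = 3 and tw(G) ≤ 3. On the other hand G contains the 4-clique {b, d, e, f}. A clique must lie in a single bag of any decomposition, so no decomposition can have width below 3. The upper and lower bounds meet at 3, so that is the treewidth.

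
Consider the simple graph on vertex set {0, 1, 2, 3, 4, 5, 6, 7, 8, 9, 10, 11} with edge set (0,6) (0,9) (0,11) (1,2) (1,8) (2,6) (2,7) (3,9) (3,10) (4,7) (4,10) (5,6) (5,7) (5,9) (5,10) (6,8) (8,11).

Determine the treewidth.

3

A width-3 tree decomposition is:
Bags: B1 = {3, 4, 9, 10}  B2 = {4, 5, 9, 10}  B3 = {4, 5, 7, 9}  B4 = {0, 5, 7, 9}  B5 = {0, 5, 6, 7}  B6 = {0, 2, 6, 7}  B7 = {0, 2, 6, 11}  B8 = {2, 6, 8, 11}  B9 = {1, 2, 8, 11}
Tree: B1–B2, B2–B3, B3–B4, B4–B5, B5–B6, B6–B7, B7–B8, B8–B9
Every bag has size at most 4, so the width is 4 − 1 = 3 and tw(G) ≤ 3. For the lower bound: the 4 vertex sets {3,4,10}, {9}, {5}, {0,2,6,7} are disjoint, each induces a connected subgraph, and every pair is joined by at least one edge of G. Contracting each set to a single vertex therefore yields K_{4} as a minor, and since treewidth is minor-monotone, tw(G) ≥ tw(K_{4}) = 3. The upper and lower bounds meet at 3, so that is the treewidth.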